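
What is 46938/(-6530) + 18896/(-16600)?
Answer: -11282021/1354975 ≈ -8.3264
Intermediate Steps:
46938/(-6530) + 18896/(-16600) = 46938*(-1/6530) + 18896*(-1/16600) = -23469/3265 - 2362/2075 = -11282021/1354975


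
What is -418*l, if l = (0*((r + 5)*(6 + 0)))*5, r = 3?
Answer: 0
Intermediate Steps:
l = 0 (l = (0*((3 + 5)*(6 + 0)))*5 = (0*(8*6))*5 = (0*48)*5 = 0*5 = 0)
-418*l = -418*0 = 0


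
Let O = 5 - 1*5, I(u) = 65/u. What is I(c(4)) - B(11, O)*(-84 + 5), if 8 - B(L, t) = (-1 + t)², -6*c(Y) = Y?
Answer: 911/2 ≈ 455.50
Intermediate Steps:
c(Y) = -Y/6
O = 0 (O = 5 - 5 = 0)
B(L, t) = 8 - (-1 + t)²
I(c(4)) - B(11, O)*(-84 + 5) = 65/((-⅙*4)) - (8 - (-1 + 0)²)*(-84 + 5) = 65/(-⅔) - (8 - 1*(-1)²)*(-79) = 65*(-3/2) - (8 - 1*1)*(-79) = -195/2 - (8 - 1)*(-79) = -195/2 - 7*(-79) = -195/2 - 1*(-553) = -195/2 + 553 = 911/2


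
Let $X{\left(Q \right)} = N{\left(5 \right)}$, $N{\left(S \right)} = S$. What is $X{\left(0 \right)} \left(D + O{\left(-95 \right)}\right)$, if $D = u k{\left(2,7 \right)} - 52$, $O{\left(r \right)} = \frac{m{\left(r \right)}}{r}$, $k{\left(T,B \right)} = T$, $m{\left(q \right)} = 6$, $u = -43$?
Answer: $- \frac{13116}{19} \approx -690.32$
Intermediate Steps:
$X{\left(Q \right)} = 5$
$O{\left(r \right)} = \frac{6}{r}$
$D = -138$ ($D = \left(-43\right) 2 - 52 = -86 - 52 = -138$)
$X{\left(0 \right)} \left(D + O{\left(-95 \right)}\right) = 5 \left(-138 + \frac{6}{-95}\right) = 5 \left(-138 + 6 \left(- \frac{1}{95}\right)\right) = 5 \left(-138 - \frac{6}{95}\right) = 5 \left(- \frac{13116}{95}\right) = - \frac{13116}{19}$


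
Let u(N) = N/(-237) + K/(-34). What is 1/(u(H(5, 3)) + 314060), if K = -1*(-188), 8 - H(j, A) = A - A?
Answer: 4029/1265325326 ≈ 3.1842e-6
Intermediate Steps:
H(j, A) = 8 (H(j, A) = 8 - (A - A) = 8 - 1*0 = 8 + 0 = 8)
K = 188
u(N) = -94/17 - N/237 (u(N) = N/(-237) + 188/(-34) = N*(-1/237) + 188*(-1/34) = -N/237 - 94/17 = -94/17 - N/237)
1/(u(H(5, 3)) + 314060) = 1/((-94/17 - 1/237*8) + 314060) = 1/((-94/17 - 8/237) + 314060) = 1/(-22414/4029 + 314060) = 1/(1265325326/4029) = 4029/1265325326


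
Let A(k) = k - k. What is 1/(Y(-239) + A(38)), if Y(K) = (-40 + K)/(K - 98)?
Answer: 337/279 ≈ 1.2079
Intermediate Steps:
A(k) = 0
Y(K) = (-40 + K)/(-98 + K)
1/(Y(-239) + A(38)) = 1/((-40 - 239)/(-98 - 239) + 0) = 1/(-279/(-337) + 0) = 1/(-1/337*(-279) + 0) = 1/(279/337 + 0) = 1/(279/337) = 337/279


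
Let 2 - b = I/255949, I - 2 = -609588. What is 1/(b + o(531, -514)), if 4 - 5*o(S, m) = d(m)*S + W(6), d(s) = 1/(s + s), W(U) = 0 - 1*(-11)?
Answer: 263115572/811705535 ≈ 0.32415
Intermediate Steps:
I = -609586 (I = 2 - 609588 = -609586)
W(U) = 11 (W(U) = 0 + 11 = 11)
d(s) = 1/(2*s)
o(S, m) = -7/5 - S/(10*m) (o(S, m) = ⅘ - ((1/(2*m))*S + 11)/5 = ⅘ - (S/(2*m) + 11)/5 = ⅘ - (11 + S/(2*m))/5 = ⅘ + (-11/5 - S/(10*m)) = -7/5 - S/(10*m))
b = 1121484/255949 (b = 2 - (-609586)/255949 = 2 - 1*(-609586/255949) = 2 + 609586/255949 = 1121484/255949 ≈ 4.3817)
1/(b + o(531, -514)) = 1/(1121484/255949 + (⅒)*(-1*531 - 14*(-514))/(-514)) = 1/(1121484/255949 + (⅒)*(-1/514)*(-531 + 7196)) = 1/(1121484/255949 + (⅒)*(-1/514)*6665) = 1/(1121484/255949 - 1333/1028) = 1/(811705535/263115572) = 263115572/811705535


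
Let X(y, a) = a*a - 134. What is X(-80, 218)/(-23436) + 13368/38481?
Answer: -35960051/21472398 ≈ -1.6747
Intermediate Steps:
X(y, a) = -134 + a**2 (X(y, a) = a**2 - 134 = -134 + a**2)
X(-80, 218)/(-23436) + 13368/38481 = (-134 + 218**2)/(-23436) + 13368/38481 = (-134 + 47524)*(-1/23436) + 13368*(1/38481) = 47390*(-1/23436) + 4456/12827 = -3385/1674 + 4456/12827 = -35960051/21472398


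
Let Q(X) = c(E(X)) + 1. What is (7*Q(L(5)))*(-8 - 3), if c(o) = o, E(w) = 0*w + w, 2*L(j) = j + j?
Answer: -462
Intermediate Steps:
L(j) = j (L(j) = (j + j)/2 = (2*j)/2 = j)
E(w) = w (E(w) = 0 + w = w)
Q(X) = 1 + X (Q(X) = X + 1 = 1 + X)
(7*Q(L(5)))*(-8 - 3) = (7*(1 + 5))*(-8 - 3) = (7*6)*(-11) = 42*(-11) = -462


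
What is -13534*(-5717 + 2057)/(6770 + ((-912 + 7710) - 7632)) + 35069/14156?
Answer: 43838606389/5251876 ≈ 8347.2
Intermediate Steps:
-13534*(-5717 + 2057)/(6770 + ((-912 + 7710) - 7632)) + 35069/14156 = -13534*(-3660/(6770 + (6798 - 7632))) + 35069*(1/14156) = -13534*(-3660/(6770 - 834)) + 35069/14156 = -13534/(5936*(-1/3660)) + 35069/14156 = -13534/(-1484/915) + 35069/14156 = -13534*(-915/1484) + 35069/14156 = 6191805/742 + 35069/14156 = 43838606389/5251876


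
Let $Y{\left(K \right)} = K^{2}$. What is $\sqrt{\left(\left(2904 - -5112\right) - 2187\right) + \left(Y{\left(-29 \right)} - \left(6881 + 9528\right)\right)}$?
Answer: $i \sqrt{9739} \approx 98.686 i$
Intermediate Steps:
$\sqrt{\left(\left(2904 - -5112\right) - 2187\right) + \left(Y{\left(-29 \right)} - \left(6881 + 9528\right)\right)} = \sqrt{\left(\left(2904 - -5112\right) - 2187\right) + \left(\left(-29\right)^{2} - \left(6881 + 9528\right)\right)} = \sqrt{\left(\left(2904 + 5112\right) - 2187\right) + \left(841 - 16409\right)} = \sqrt{\left(8016 - 2187\right) + \left(841 - 16409\right)} = \sqrt{5829 - 15568} = \sqrt{-9739} = i \sqrt{9739}$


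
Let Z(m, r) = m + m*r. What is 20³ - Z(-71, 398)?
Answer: 36329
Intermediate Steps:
20³ - Z(-71, 398) = 20³ - (-71)*(1 + 398) = 8000 - (-71)*399 = 8000 - 1*(-28329) = 8000 + 28329 = 36329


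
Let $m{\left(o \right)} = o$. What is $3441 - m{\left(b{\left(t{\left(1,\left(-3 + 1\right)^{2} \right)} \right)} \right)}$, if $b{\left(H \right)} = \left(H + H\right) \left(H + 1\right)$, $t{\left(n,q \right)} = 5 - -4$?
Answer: $3261$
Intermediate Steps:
$t{\left(n,q \right)} = 9$ ($t{\left(n,q \right)} = 5 + 4 = 9$)
$b{\left(H \right)} = 2 H \left(1 + H\right)$
$3441 - m{\left(b{\left(t{\left(1,\left(-3 + 1\right)^{2} \right)} \right)} \right)} = 3441 - 2 \cdot 9 \left(1 + 9\right) = 3441 - 2 \cdot 9 \cdot 10 = 3441 - 180 = 3261$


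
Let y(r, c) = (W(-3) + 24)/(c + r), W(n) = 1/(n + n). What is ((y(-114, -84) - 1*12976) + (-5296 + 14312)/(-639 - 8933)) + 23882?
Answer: 2818315723/258444 ≈ 10905.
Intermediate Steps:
W(n) = 1/(2*n)
y(r, c) = 143/(6*(c + r)) (y(r, c) = ((1/2)/(-3) + 24)/(c + r) = ((1/2)*(-1/3) + 24)/(c + r) = (-1/6 + 24)/(c + r) = 143/(6*(c + r)))
((y(-114, -84) - 1*12976) + (-5296 + 14312)/(-639 - 8933)) + 23882 = ((143/(6*(-84 - 114)) - 1*12976) + (-5296 + 14312)/(-639 - 8933)) + 23882 = (((143/6)/(-198) - 12976) + 9016/(-9572)) + 23882 = (((143/6)*(-1/198) - 12976) + 9016*(-1/9572)) + 23882 = ((-13/108 - 12976) - 2254/2393) + 23882 = (-1401421/108 - 2254/2393) + 23882 = -3353843885/258444 + 23882 = 2818315723/258444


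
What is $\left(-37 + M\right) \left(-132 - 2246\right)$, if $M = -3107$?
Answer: $7476432$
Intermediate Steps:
$\left(-37 + M\right) \left(-132 - 2246\right) = \left(-37 - 3107\right) \left(-132 - 2246\right) = \left(-3144\right) \left(-2378\right) = 7476432$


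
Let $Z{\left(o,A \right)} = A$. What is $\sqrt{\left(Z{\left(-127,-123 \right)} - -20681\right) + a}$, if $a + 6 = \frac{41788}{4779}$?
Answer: $\frac{2 \sqrt{1449331991}}{531} \approx 143.39$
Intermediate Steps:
$a = \frac{13114}{4779}$ ($a = -6 + \frac{41788}{4779} = \frac{13114}{4779} \approx 2.7441$)
$\sqrt{\left(Z{\left(-127,-123 \right)} - -20681\right) + a} = \sqrt{\left(-123 - -20681\right) + \frac{13114}{4779}} = \sqrt{\left(-123 + 20681\right) + \frac{13114}{4779}} = \sqrt{20558 + \frac{13114}{4779}} = \sqrt{\frac{98259796}{4779}} = \frac{2 \sqrt{1449331991}}{531}$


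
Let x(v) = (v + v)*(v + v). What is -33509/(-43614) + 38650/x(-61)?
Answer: 273053632/81143847 ≈ 3.3651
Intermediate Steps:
x(v) = 4*v² (x(v) = (2*v)*(2*v) = 4*v²)
-33509/(-43614) + 38650/x(-61) = -33509/(-43614) + 38650/((4*(-61)²)) = -33509*(-1/43614) + 38650/((4*3721)) = 33509/43614 + 38650/14884 = 33509/43614 + 38650*(1/14884) = 33509/43614 + 19325/7442 = 273053632/81143847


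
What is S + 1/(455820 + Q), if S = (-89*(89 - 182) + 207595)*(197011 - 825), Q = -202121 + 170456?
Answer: 17963415632357761/424155 ≈ 4.2351e+10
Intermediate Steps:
Q = -31665
S = 42351064192 (S = (-89*(-93) + 207595)*196186 = (8277 + 207595)*196186 = 215872*196186 = 42351064192)
S + 1/(455820 + Q) = 42351064192 + 1/(455820 - 31665) = 42351064192 + 1/424155 = 17963415632357761/424155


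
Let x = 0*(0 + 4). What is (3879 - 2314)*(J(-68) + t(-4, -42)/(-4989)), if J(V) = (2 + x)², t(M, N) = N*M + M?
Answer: 30974480/4989 ≈ 6208.6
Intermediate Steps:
t(M, N) = M + M*N (t(M, N) = M*N + M = M + M*N)
x = 0 (x = 0*4 = 0)
J(V) = 4 (J(V) = (2 + 0)² = 2² = 4)
(3879 - 2314)*(J(-68) + t(-4, -42)/(-4989)) = (3879 - 2314)*(4 - 4*(1 - 42)/(-4989)) = 1565*(4 - 4*(-41)*(-1/4989)) = 1565*(4 + 164*(-1/4989)) = 1565*(4 - 164/4989) = 1565*(19792/4989) = 30974480/4989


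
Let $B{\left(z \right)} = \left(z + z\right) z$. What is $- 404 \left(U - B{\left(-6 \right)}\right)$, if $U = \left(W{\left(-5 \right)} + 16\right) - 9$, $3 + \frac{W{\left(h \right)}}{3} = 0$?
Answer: $29896$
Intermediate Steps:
$B{\left(z \right)} = 2 z^{2}$ ($B{\left(z \right)} = 2 z z = 2 z^{2}$)
$W{\left(h \right)} = -9$ ($W{\left(h \right)} = -9 + 3 \cdot 0 = -9 + 0 = -9$)
$U = -2$ ($U = \left(-9 + 16\right) - 9 = 7 - 9 = -2$)
$- 404 \left(U - B{\left(-6 \right)}\right) = - 404 \left(-2 - 2 \left(-6\right)^{2}\right) = - 404 \left(-2 - 2 \cdot 36\right) = - 404 \left(-2 - 72\right) = \left(-404\right) \left(-74\right) = 29896$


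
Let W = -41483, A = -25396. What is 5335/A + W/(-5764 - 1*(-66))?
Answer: 10439831/1476596 ≈ 7.0702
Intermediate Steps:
5335/A + W/(-5764 - 1*(-66)) = 5335/(-25396) - 41483/(-5764 - 1*(-66)) = 5335*(-1/25396) - 41483/(-5764 + 66) = -5335/25396 - 41483/(-5698) = -5335/25396 - 41483*(-1/5698) = -5335/25396 + 41483/5698 = 10439831/1476596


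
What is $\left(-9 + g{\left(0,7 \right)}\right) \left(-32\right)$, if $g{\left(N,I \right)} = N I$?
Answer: $288$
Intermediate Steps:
$g{\left(N,I \right)} = I N$
$\left(-9 + g{\left(0,7 \right)}\right) \left(-32\right) = \left(-9 + 7 \cdot 0\right) \left(-32\right) = \left(-9 + 0\right) \left(-32\right) = \left(-9\right) \left(-32\right) = 288$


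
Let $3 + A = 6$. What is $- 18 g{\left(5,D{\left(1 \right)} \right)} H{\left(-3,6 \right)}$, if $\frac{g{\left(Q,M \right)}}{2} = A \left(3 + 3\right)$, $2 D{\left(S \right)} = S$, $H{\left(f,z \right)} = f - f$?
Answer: $0$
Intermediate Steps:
$A = 3$ ($A = -3 + 6 = 3$)
$H{\left(f,z \right)} = 0$
$D{\left(S \right)} = \frac{S}{2}$
$g{\left(Q,M \right)} = 36$ ($g{\left(Q,M \right)} = 2 \cdot 3 \left(3 + 3\right) = 2 \cdot 3 \cdot 6 = 2 \cdot 18 = 36$)
$- 18 g{\left(5,D{\left(1 \right)} \right)} H{\left(-3,6 \right)} = \left(-18\right) 36 \cdot 0 = \left(-648\right) 0 = 0$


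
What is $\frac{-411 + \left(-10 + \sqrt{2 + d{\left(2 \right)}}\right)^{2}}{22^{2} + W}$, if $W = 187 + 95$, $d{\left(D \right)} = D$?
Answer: $- \frac{347}{766} \approx -0.453$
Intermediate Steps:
$W = 282$
$\frac{-411 + \left(-10 + \sqrt{2 + d{\left(2 \right)}}\right)^{2}}{22^{2} + W} = \frac{-411 + \left(-10 + \sqrt{2 + 2}\right)^{2}}{22^{2} + 282} = \frac{-411 + \left(-10 + \sqrt{4}\right)^{2}}{484 + 282} = \frac{-411 + \left(-10 + 2\right)^{2}}{766} = \left(-411 + \left(-8\right)^{2}\right) \frac{1}{766} = \left(-411 + 64\right) \frac{1}{766} = \left(-347\right) \frac{1}{766} = - \frac{347}{766}$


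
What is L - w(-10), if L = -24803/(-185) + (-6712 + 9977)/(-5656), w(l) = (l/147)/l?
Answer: 2933167123/21973560 ≈ 133.49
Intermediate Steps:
w(l) = 1/147 (w(l) = (l*(1/147))/l = (l/147)/l = 1/147)
L = 139681743/1046360 (L = -24803*(-1/185) + 3265*(-1/5656) = 24803/185 - 3265/5656 = 139681743/1046360 ≈ 133.49)
L - w(-10) = 139681743/1046360 - 1*1/147 = 139681743/1046360 - 1/147 = 2933167123/21973560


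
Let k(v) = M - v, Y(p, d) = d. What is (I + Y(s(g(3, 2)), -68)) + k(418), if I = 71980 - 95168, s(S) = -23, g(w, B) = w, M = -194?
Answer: -23868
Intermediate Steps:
I = -23188
k(v) = -194 - v
(I + Y(s(g(3, 2)), -68)) + k(418) = (-23188 - 68) + (-194 - 1*418) = -23256 + (-194 - 418) = -23256 - 612 = -23868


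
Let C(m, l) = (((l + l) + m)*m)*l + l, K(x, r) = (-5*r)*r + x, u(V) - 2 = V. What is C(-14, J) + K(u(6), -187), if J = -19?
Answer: -188688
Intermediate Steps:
u(V) = 2 + V
K(x, r) = x - 5*r**2 (K(x, r) = -5*r**2 + x = x - 5*r**2)
C(m, l) = l + l*m*(m + 2*l) (C(m, l) = ((2*l + m)*m)*l + l = ((m + 2*l)*m)*l + l = (m*(m + 2*l))*l + l = l*m*(m + 2*l) + l = l + l*m*(m + 2*l))
C(-14, J) + K(u(6), -187) = -19*(1 + (-14)**2 + 2*(-19)*(-14)) + ((2 + 6) - 5*(-187)**2) = -19*(1 + 196 + 532) + (8 - 5*34969) = -19*729 + (8 - 174845) = -13851 - 174837 = -188688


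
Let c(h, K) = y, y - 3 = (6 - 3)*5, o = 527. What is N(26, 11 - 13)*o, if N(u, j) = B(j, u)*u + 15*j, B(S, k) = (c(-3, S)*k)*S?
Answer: -12840882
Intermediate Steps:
y = 18 (y = 3 + (6 - 3)*5 = 3 + 3*5 = 3 + 15 = 18)
c(h, K) = 18
B(S, k) = 18*S*k (B(S, k) = (18*k)*S = 18*S*k)
N(u, j) = 15*j + 18*j*u**2 (N(u, j) = (18*j*u)*u + 15*j = 18*j*u**2 + 15*j = 15*j + 18*j*u**2)
N(26, 11 - 13)*o = (3*(11 - 13)*(5 + 6*26**2))*527 = (3*(-2)*(5 + 6*676))*527 = (3*(-2)*(5 + 4056))*527 = (3*(-2)*4061)*527 = -24366*527 = -12840882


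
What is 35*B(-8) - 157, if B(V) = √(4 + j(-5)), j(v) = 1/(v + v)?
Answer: -157 + 7*√390/2 ≈ -87.880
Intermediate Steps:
j(v) = 1/(2*v)
B(V) = √390/10 (B(V) = √(4 + (½)/(-5)) = √(4 + (½)*(-⅕)) = √(4 - ⅒) = √(39/10) = √390/10)
35*B(-8) - 157 = 35*(√390/10) - 157 = 7*√390/2 - 157 = -157 + 7*√390/2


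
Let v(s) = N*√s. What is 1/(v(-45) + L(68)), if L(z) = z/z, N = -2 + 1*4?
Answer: 1/181 - 6*I*√5/181 ≈ 0.0055249 - 0.074124*I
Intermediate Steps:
N = 2 (N = -2 + 4 = 2)
v(s) = 2*√s
L(z) = 1
1/(v(-45) + L(68)) = 1/(2*√(-45) + 1) = 1/(2*(3*I*√5) + 1) = 1/(6*I*√5 + 1) = 1/(1 + 6*I*√5)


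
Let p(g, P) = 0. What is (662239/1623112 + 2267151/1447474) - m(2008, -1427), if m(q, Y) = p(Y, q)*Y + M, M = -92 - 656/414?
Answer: 23236484512154861/243164185375608 ≈ 95.559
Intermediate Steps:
M = -19372/207 (M = -92 - 656/414 = -92 - 1*328/207 = -92 - 328/207 = -19372/207 ≈ -93.584)
m(q, Y) = -19372/207 (m(q, Y) = 0*Y - 19372/207 = 0 - 19372/207 = -19372/207)
(662239/1623112 + 2267151/1447474) - m(2008, -1427) = (662239/1623112 + 2267151/1447474) - 1*(-19372/207) = (662239*(1/1623112) + 2267151*(1/1447474)) + 19372/207 = (662239/1623112 + 2267151/1447474) + 19372/207 = 2319206864099/1174706209544 + 19372/207 = 23236484512154861/243164185375608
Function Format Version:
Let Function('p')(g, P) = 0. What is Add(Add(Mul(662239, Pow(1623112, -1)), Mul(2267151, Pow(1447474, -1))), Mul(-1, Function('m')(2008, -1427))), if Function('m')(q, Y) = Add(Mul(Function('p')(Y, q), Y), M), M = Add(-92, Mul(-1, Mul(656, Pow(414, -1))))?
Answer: Rational(23236484512154861, 243164185375608) ≈ 95.559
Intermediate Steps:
M = Rational(-19372, 207) (M = Add(-92, Mul(-1, Mul(656, Rational(1, 414)))) = Add(-92, Mul(-1, Rational(328, 207))) = Add(-92, Rational(-328, 207)) = Rational(-19372, 207) ≈ -93.584)
Function('m')(q, Y) = Rational(-19372, 207) (Function('m')(q, Y) = Add(Mul(0, Y), Rational(-19372, 207)) = Add(0, Rational(-19372, 207)) = Rational(-19372, 207))
Add(Add(Mul(662239, Pow(1623112, -1)), Mul(2267151, Pow(1447474, -1))), Mul(-1, Function('m')(2008, -1427))) = Add(Add(Mul(662239, Pow(1623112, -1)), Mul(2267151, Pow(1447474, -1))), Mul(-1, Rational(-19372, 207))) = Add(Add(Mul(662239, Rational(1, 1623112)), Mul(2267151, Rational(1, 1447474))), Rational(19372, 207)) = Add(Add(Rational(662239, 1623112), Rational(2267151, 1447474)), Rational(19372, 207)) = Add(Rational(2319206864099, 1174706209544), Rational(19372, 207)) = Rational(23236484512154861, 243164185375608)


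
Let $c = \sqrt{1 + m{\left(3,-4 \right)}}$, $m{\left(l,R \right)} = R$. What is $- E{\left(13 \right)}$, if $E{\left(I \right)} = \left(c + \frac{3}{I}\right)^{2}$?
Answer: $\frac{498}{169} - \frac{6 i \sqrt{3}}{13} \approx 2.9467 - 0.79941 i$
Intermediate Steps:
$c = i \sqrt{3}$ ($c = \sqrt{1 - 4} = \sqrt{-3} = i \sqrt{3} \approx 1.732 i$)
$E{\left(I \right)} = \left(\frac{3}{I} + i \sqrt{3}\right)^{2}$ ($E{\left(I \right)} = \left(i \sqrt{3} + \frac{3}{I}\right)^{2} = \left(\frac{3}{I} + i \sqrt{3}\right)^{2}$)
$- E{\left(13 \right)} = - \frac{\left(3 + i 13 \sqrt{3}\right)^{2}}{169} = - \frac{\left(3 + 13 i \sqrt{3}\right)^{2}}{169}$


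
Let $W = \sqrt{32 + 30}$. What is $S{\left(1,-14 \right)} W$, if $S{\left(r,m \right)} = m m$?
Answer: $196 \sqrt{62} \approx 1543.3$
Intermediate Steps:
$S{\left(r,m \right)} = m^{2}$
$W = \sqrt{62} \approx 7.874$
$S{\left(1,-14 \right)} W = \left(-14\right)^{2} \sqrt{62} = 196 \sqrt{62}$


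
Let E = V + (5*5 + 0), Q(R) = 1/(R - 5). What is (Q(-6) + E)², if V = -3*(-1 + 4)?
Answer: 30625/121 ≈ 253.10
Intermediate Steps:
Q(R) = 1/(-5 + R)
V = -9 (V = -3*3 = -9)
E = 16 (E = -9 + (5*5 + 0) = -9 + (25 + 0) = -9 + 25 = 16)
(Q(-6) + E)² = (1/(-5 - 6) + 16)² = (1/(-11) + 16)² = (-1/11 + 16)² = (175/11)² = 30625/121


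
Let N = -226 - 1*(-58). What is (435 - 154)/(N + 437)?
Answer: 281/269 ≈ 1.0446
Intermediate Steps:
N = -168 (N = -226 + 58 = -168)
(435 - 154)/(N + 437) = (435 - 154)/(-168 + 437) = 281/269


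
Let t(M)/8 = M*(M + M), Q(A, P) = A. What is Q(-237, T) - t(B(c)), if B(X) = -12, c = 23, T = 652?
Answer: -2541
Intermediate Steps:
t(M) = 16*M² (t(M) = 8*(M*(M + M)) = 8*(M*(2*M)) = 8*(2*M²) = 16*M²)
Q(-237, T) - t(B(c)) = -237 - 16*(-12)² = -237 - 16*144 = -237 - 1*2304 = -237 - 2304 = -2541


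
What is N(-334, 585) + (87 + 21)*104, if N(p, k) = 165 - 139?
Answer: 11258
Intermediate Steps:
N(p, k) = 26
N(-334, 585) + (87 + 21)*104 = 26 + (87 + 21)*104 = 26 + 108*104 = 26 + 11232 = 11258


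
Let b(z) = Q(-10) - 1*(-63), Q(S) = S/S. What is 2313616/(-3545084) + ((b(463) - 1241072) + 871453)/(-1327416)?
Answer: -2066933543/5523240872 ≈ -0.37422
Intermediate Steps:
Q(S) = 1
b(z) = 64 (b(z) = 1 - 1*(-63) = 1 + 63 = 64)
2313616/(-3545084) + ((b(463) - 1241072) + 871453)/(-1327416) = 2313616/(-3545084) + ((64 - 1241072) + 871453)/(-1327416) = 2313616*(-1/3545084) + (-1241008 + 871453)*(-1/1327416) = -578404/886271 - 369555*(-1/1327416) = -578404/886271 + 1735/6232 = -2066933543/5523240872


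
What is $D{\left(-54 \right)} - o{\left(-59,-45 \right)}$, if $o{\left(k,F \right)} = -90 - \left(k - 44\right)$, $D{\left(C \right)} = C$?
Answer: $-67$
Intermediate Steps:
$o{\left(k,F \right)} = -46 - k$ ($o{\left(k,F \right)} = -90 - \left(-44 + k\right) = -46 - k$)
$D{\left(-54 \right)} - o{\left(-59,-45 \right)} = -54 - \left(-46 - -59\right) = -54 - \left(-46 + 59\right) = -54 - 13 = -67$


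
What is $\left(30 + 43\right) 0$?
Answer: $0$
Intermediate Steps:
$\left(30 + 43\right) 0 = 73 \cdot 0 = 0$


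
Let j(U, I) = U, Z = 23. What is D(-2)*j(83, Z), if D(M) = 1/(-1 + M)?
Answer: -83/3 ≈ -27.667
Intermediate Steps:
D(-2)*j(83, Z) = 83/(-1 - 2) = 83/(-3) = -⅓*83 = -83/3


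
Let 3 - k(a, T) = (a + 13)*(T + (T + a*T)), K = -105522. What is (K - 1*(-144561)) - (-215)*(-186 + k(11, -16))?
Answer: 1072974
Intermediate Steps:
k(a, T) = 3 - (13 + a)*(2*T + T*a) (k(a, T) = 3 - (a + 13)*(T + (T + a*T)) = 3 - (13 + a)*(T + (T + T*a)) = 3 - (13 + a)*(2*T + T*a))
(K - 1*(-144561)) - (-215)*(-186 + k(11, -16)) = (-105522 - 1*(-144561)) - (-215)*(-186 + (3 - 26*(-16) - 1*(-16)*11² - 15*(-16)*11)) = (-105522 + 144561) - (-215)*(-186 + (3 + 416 - 1*(-16)*121 + 2640)) = 39039 - (-215)*(-186 + (3 + 416 + 1936 + 2640)) = 39039 - (-215)*(-186 + 4995) = 39039 - (-215)*4809 = 39039 - 1*(-1033935) = 39039 + 1033935 = 1072974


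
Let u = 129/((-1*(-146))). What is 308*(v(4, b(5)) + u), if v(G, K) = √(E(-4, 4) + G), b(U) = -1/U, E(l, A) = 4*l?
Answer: 19866/73 + 616*I*√3 ≈ 272.14 + 1066.9*I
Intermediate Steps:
v(G, K) = √(-16 + G) (v(G, K) = √(4*(-4) + G) = √(-16 + G))
u = 129/146 ≈ 0.88356
308*(v(4, b(5)) + u) = 308*(√(-16 + 4) + 129/146) = 308*(√(-12) + 129/146) = 308*(2*I*√3 + 129/146) = 308*(129/146 + 2*I*√3) = 19866/73 + 616*I*√3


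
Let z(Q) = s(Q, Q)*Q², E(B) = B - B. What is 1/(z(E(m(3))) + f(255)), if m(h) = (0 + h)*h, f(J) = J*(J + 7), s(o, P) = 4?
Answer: 1/66810 ≈ 1.4968e-5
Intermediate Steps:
f(J) = J*(7 + J)
m(h) = h² (m(h) = h*h = h²)
E(B) = 0
z(Q) = 4*Q²
1/(z(E(m(3))) + f(255)) = 1/(4*0² + 255*(7 + 255)) = 1/(4*0 + 255*262) = 1/(0 + 66810) = 1/66810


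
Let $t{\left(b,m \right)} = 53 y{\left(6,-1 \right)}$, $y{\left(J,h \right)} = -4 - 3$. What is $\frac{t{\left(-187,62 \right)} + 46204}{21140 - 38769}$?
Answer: $- \frac{45833}{17629} \approx -2.5999$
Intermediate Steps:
$y{\left(J,h \right)} = -7$
$t{\left(b,m \right)} = -371$ ($t{\left(b,m \right)} = 53 \left(-7\right) = -371$)
$\frac{t{\left(-187,62 \right)} + 46204}{21140 - 38769} = \frac{-371 + 46204}{21140 - 38769} = \frac{45833}{-17629} = 45833 \left(- \frac{1}{17629}\right) = - \frac{45833}{17629}$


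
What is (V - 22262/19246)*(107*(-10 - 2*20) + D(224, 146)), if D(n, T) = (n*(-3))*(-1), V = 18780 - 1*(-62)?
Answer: -848146824930/9623 ≈ -8.8137e+7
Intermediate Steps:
V = 18842 (V = 18780 + 62 = 18842)
D(n, T) = 3*n (D(n, T) = -3*n*(-1) = 3*n)
(V - 22262/19246)*(107*(-10 - 2*20) + D(224, 146)) = (18842 - 22262/19246)*(107*(-10 - 2*20) + 3*224) = (18842 - 22262*1/19246)*(107*(-10 - 40) + 672) = (18842 - 11131/9623)*(107*(-50) + 672) = 181305435*(-5350 + 672)/9623 = (181305435/9623)*(-4678) = -848146824930/9623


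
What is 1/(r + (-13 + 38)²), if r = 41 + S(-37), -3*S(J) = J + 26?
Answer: 3/2009 ≈ 0.0014933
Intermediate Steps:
S(J) = -26/3 - J/3 (S(J) = -(J + 26)/3 = -(26 + J)/3 = -26/3 - J/3)
r = 134/3 (r = 41 + (-26/3 - ⅓*(-37)) = 41 + (-26/3 + 37/3) = 41 + 11/3 = 134/3 ≈ 44.667)
1/(r + (-13 + 38)²) = 1/(134/3 + (-13 + 38)²) = 1/(134/3 + 25²) = 1/(134/3 + 625) = 1/(2009/3) = 3/2009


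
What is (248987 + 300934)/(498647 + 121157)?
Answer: 549921/619804 ≈ 0.88725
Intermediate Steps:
(248987 + 300934)/(498647 + 121157) = 549921/619804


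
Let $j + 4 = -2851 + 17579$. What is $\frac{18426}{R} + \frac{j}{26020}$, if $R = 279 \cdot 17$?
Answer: $\frac{45773371}{10284405} \approx 4.4508$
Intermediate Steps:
$R = 4743$
$j = 14724$ ($j = -4 + \left(-2851 + 17579\right) = -4 + 14728 = 14724$)
$\frac{18426}{R} + \frac{j}{26020} = \frac{18426}{4743} + \frac{14724}{26020} = 18426 \cdot \frac{1}{4743} + 14724 \cdot \frac{1}{26020} = \frac{6142}{1581} + \frac{3681}{6505} = \frac{45773371}{10284405}$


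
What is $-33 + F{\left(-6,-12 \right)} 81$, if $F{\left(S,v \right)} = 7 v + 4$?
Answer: $-6513$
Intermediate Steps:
$F{\left(S,v \right)} = 4 + 7 v$
$-33 + F{\left(-6,-12 \right)} 81 = -33 + \left(4 + 7 \left(-12\right)\right) 81 = -33 + \left(4 - 84\right) 81 = -33 - 6480 = -6513$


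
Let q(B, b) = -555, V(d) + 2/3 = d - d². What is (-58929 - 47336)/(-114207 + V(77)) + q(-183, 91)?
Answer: -199580550/360179 ≈ -554.12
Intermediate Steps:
V(d) = -⅔ + d - d² (V(d) = -⅔ + (d - d²) = -⅔ + d - d²)
(-58929 - 47336)/(-114207 + V(77)) + q(-183, 91) = (-58929 - 47336)/(-114207 + (-⅔ + 77 - 1*77²)) - 555 = -106265/(-114207 + (-⅔ + 77 - 1*5929)) - 555 = -106265/(-114207 + (-⅔ + 77 - 5929)) - 555 = -106265/(-114207 - 17558/3) - 555 = -106265/(-360179/3) - 555 = -106265*(-3/360179) - 555 = 318795/360179 - 555 = -199580550/360179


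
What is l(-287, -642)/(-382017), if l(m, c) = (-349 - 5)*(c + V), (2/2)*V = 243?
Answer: -47082/127339 ≈ -0.36974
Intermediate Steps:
V = 243
l(m, c) = -86022 - 354*c (l(m, c) = (-349 - 5)*(c + 243) = -354*(243 + c) = -86022 - 354*c)
l(-287, -642)/(-382017) = (-86022 - 354*(-642))/(-382017) = (-86022 + 227268)*(-1/382017) = 141246*(-1/382017) = -47082/127339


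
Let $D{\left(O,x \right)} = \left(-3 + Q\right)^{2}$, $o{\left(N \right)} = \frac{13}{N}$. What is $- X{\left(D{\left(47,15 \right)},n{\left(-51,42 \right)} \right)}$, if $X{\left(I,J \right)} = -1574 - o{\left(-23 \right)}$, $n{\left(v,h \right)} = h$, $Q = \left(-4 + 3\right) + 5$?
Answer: $\frac{36189}{23} \approx 1573.4$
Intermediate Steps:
$Q = 4$ ($Q = -1 + 5 = 4$)
$D{\left(O,x \right)} = 1$ ($D{\left(O,x \right)} = \left(-3 + 4\right)^{2} = 1^{2} = 1$)
$X{\left(I,J \right)} = - \frac{36189}{23}$ ($X{\left(I,J \right)} = -1574 - \frac{13}{-23} = -1574 - 13 \left(- \frac{1}{23}\right) = -1574 - - \frac{13}{23} = -1574 + \frac{13}{23} = - \frac{36189}{23}$)
$- X{\left(D{\left(47,15 \right)},n{\left(-51,42 \right)} \right)} = \left(-1\right) \left(- \frac{36189}{23}\right) = \frac{36189}{23}$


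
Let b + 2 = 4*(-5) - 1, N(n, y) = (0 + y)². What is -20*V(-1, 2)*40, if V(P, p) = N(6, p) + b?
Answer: 15200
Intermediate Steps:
N(n, y) = y²
b = -23 (b = -2 + (4*(-5) - 1) = -2 + (-20 - 1) = -2 - 21 = -23)
V(P, p) = -23 + p² (V(P, p) = p² - 23 = -23 + p²)
-20*V(-1, 2)*40 = -20*(-23 + 2²)*40 = -20*(-23 + 4)*40 = -20*(-19)*40 = 380*40 = 15200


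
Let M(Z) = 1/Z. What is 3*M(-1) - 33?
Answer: -36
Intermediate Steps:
3*M(-1) - 33 = 3/(-1) - 33 = 3*(-1) - 33 = -3 - 33 = -36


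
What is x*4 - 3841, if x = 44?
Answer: -3665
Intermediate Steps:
x*4 - 3841 = 44*4 - 3841 = 176 - 3841 = -3665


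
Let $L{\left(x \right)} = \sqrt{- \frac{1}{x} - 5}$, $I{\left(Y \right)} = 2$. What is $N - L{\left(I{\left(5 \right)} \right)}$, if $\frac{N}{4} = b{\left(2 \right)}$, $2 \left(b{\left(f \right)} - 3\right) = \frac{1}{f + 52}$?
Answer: $\frac{325}{27} - \frac{i \sqrt{22}}{2} \approx 12.037 - 2.3452 i$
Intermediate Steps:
$L{\left(x \right)} = \sqrt{-5 - \frac{1}{x}}$
$b{\left(f \right)} = 3 + \frac{1}{2 \left(52 + f\right)}$ ($b{\left(f \right)} = 3 + \frac{1}{2 \left(f + 52\right)} = 3 + \frac{1}{2 \left(52 + f\right)}$)
$N = \frac{325}{27}$ ($N = 4 \frac{313 + 6 \cdot 2}{2 \left(52 + 2\right)} = 4 \frac{313 + 12}{2 \cdot 54} = 4 \cdot \frac{1}{2} \cdot \frac{1}{54} \cdot 325 = 4 \cdot \frac{325}{108} = \frac{325}{27} \approx 12.037$)
$N - L{\left(I{\left(5 \right)} \right)} = \frac{325}{27} - \sqrt{-5 - \frac{1}{2}} = \frac{325}{27} - \sqrt{- \frac{11}{2}} = \frac{325}{27} - \frac{i \sqrt{22}}{2}$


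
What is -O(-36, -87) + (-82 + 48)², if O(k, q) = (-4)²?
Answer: 1140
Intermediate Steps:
O(k, q) = 16
-O(-36, -87) + (-82 + 48)² = -1*16 + (-82 + 48)² = -16 + (-34)² = -16 + 1156 = 1140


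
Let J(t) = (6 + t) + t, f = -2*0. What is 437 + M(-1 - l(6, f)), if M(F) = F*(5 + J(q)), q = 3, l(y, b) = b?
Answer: 420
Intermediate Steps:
f = 0
J(t) = 6 + 2*t
M(F) = 17*F (M(F) = F*(5 + (6 + 2*3)) = F*(5 + (6 + 6)) = F*(5 + 12) = F*17 = 17*F)
437 + M(-1 - l(6, f)) = 437 + 17*(-1 - 1*0) = 437 + 17*(-1 + 0) = 437 + 17*(-1) = 437 - 17 = 420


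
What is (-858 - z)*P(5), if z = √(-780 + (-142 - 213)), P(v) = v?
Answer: -4290 - 5*I*√1135 ≈ -4290.0 - 168.45*I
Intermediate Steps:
z = I*√1135 (z = √(-780 - 355) = √(-1135) = I*√1135 ≈ 33.69*I)
(-858 - z)*P(5) = (-858 - I*√1135)*5 = -4290 - 5*I*√1135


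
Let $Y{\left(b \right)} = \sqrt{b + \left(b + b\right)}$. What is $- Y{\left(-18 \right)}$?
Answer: $- 3 i \sqrt{6} \approx - 7.3485 i$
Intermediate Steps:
$Y{\left(b \right)} = \sqrt{3} \sqrt{b}$ ($Y{\left(b \right)} = \sqrt{b + 2 b} = \sqrt{3 b} = \sqrt{3} \sqrt{b}$)
$- Y{\left(-18 \right)} = - \sqrt{3} \sqrt{-18} = - \sqrt{3} \cdot 3 i \sqrt{2} = - 3 i \sqrt{6}$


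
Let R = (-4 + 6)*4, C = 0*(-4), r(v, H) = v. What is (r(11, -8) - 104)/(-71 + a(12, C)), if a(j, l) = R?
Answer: 31/21 ≈ 1.4762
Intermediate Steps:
C = 0
R = 8 (R = 2*4 = 8)
a(j, l) = 8
(r(11, -8) - 104)/(-71 + a(12, C)) = (11 - 104)/(-71 + 8) = -93/(-63) = -1/63*(-93) = 31/21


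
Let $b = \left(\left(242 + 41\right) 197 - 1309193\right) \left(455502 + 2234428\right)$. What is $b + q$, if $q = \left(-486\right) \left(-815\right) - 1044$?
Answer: $-3371670844014$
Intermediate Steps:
$b = -3371671239060$ ($b = \left(283 \cdot 197 - 1309193\right) 2689930 = \left(55751 - 1309193\right) 2689930 = \left(-1253442\right) 2689930 = -3371671239060$)
$q = 395046$ ($q = 396090 - 1044 = 395046$)
$b + q = -3371671239060 + 395046 = -3371670844014$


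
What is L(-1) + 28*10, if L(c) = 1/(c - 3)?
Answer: 1119/4 ≈ 279.75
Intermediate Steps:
L(c) = 1/(-3 + c)
L(-1) + 28*10 = 1/(-3 - 1) + 28*10 = 1/(-4) + 280 = -1/4 + 280 = 1119/4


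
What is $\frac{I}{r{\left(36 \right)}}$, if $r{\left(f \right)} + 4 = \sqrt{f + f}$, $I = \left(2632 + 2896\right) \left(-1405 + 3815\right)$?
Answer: $\frac{6661240}{7} + \frac{9991860 \sqrt{2}}{7} \approx 2.9703 \cdot 10^{6}$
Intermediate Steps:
$I = 13322480$ ($I = 5528 \cdot 2410 = 13322480$)
$r{\left(f \right)} = -4 + \sqrt{2} \sqrt{f}$ ($r{\left(f \right)} = -4 + \sqrt{f + f} = -4 + \sqrt{2 f} = -4 + \sqrt{2} \sqrt{f}$)
$\frac{I}{r{\left(36 \right)}} = \frac{13322480}{-4 + \sqrt{2} \sqrt{36}} = \frac{13322480}{-4 + \sqrt{2} \cdot 6} = \frac{13322480}{-4 + 6 \sqrt{2}}$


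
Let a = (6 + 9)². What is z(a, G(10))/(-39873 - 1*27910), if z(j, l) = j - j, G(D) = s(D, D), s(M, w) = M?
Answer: 0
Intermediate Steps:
G(D) = D
a = 225 (a = 15² = 225)
z(j, l) = 0
z(a, G(10))/(-39873 - 1*27910) = 0/(-39873 - 1*27910) = 0/(-39873 - 27910) = 0/(-67783) = 0*(-1/67783) = 0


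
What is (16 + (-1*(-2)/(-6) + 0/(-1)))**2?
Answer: 2209/9 ≈ 245.44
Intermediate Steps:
(16 + (-1*(-2)/(-6) + 0/(-1)))**2 = (16 + (2*(-1/6) + 0*(-1)))**2 = (16 + (-1/3 + 0))**2 = (16 - 1/3)**2 = (47/3)**2 = 2209/9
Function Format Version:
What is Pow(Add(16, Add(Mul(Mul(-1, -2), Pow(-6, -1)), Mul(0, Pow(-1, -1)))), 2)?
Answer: Rational(2209, 9) ≈ 245.44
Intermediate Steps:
Pow(Add(16, Add(Mul(Mul(-1, -2), Pow(-6, -1)), Mul(0, Pow(-1, -1)))), 2) = Pow(Add(16, Add(Mul(2, Rational(-1, 6)), Mul(0, -1))), 2) = Pow(Add(16, Add(Rational(-1, 3), 0)), 2) = Pow(Add(16, Rational(-1, 3)), 2) = Pow(Rational(47, 3), 2) = Rational(2209, 9)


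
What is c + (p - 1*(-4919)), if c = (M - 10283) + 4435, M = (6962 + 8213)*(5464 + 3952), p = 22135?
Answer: 142909006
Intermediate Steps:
M = 142887800 (M = 15175*9416 = 142887800)
c = 142881952 (c = (142887800 - 10283) + 4435 = 142877517 + 4435 = 142881952)
c + (p - 1*(-4919)) = 142881952 + (22135 - 1*(-4919)) = 142881952 + (22135 + 4919) = 142881952 + 27054 = 142909006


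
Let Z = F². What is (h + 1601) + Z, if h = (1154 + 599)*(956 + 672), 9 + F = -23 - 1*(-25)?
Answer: 2855534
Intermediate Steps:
F = -7 (F = -9 + (-23 - 1*(-25)) = -9 + (-23 + 25) = -9 + 2 = -7)
h = 2853884 (h = 1753*1628 = 2853884)
Z = 49 (Z = (-7)² = 49)
(h + 1601) + Z = (2853884 + 1601) + 49 = 2855485 + 49 = 2855534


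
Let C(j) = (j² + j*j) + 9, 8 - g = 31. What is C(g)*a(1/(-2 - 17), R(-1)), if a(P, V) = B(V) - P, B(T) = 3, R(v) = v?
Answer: 61886/19 ≈ 3257.2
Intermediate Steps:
g = -23 (g = 8 - 1*31 = 8 - 31 = -23)
C(j) = 9 + 2*j² (C(j) = (j² + j²) + 9 = 2*j² + 9 = 9 + 2*j²)
a(P, V) = 3 - P
C(g)*a(1/(-2 - 17), R(-1)) = (9 + 2*(-23)²)*(3 - 1/(-2 - 17)) = (9 + 2*529)*(3 - 1/(-19)) = (9 + 1058)*(3 - 1*(-1/19)) = 1067*(3 + 1/19) = 1067*(58/19) = 61886/19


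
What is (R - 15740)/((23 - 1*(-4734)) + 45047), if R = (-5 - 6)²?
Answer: -15619/49804 ≈ -0.31361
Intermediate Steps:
R = 121 (R = (-11)² = 121)
(R - 15740)/((23 - 1*(-4734)) + 45047) = (121 - 15740)/((23 - 1*(-4734)) + 45047) = -15619/((23 + 4734) + 45047) = -15619/(4757 + 45047) = -15619/49804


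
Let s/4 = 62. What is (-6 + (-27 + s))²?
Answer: 46225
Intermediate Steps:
s = 248 (s = 4*62 = 248)
(-6 + (-27 + s))² = (-6 + (-27 + 248))² = (-6 + 221)² = 215² = 46225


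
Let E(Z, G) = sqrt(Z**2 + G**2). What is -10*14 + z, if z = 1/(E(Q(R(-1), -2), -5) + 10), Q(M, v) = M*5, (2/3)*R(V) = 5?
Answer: -149108/1065 + 2*sqrt(229)/1065 ≈ -139.98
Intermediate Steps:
R(V) = 15/2 (R(V) = (3/2)*5 = 15/2)
Q(M, v) = 5*M
E(Z, G) = sqrt(G**2 + Z**2)
z = 1/(10 + 5*sqrt(229)/2) (z = 1/(sqrt((-5)**2 + (5*(15/2))**2) + 10) = 1/(sqrt(25 + (75/2)**2) + 10) = 1/(sqrt(25 + 5625/4) + 10) = 1/(sqrt(5725/4) + 10) = 1/(5*sqrt(229)/2 + 10) = 1/(10 + 5*sqrt(229)/2) ≈ 0.020907)
-10*14 + z = -10*14 + (-8/1065 + 2*sqrt(229)/1065) = -140 + (-8/1065 + 2*sqrt(229)/1065) = -149108/1065 + 2*sqrt(229)/1065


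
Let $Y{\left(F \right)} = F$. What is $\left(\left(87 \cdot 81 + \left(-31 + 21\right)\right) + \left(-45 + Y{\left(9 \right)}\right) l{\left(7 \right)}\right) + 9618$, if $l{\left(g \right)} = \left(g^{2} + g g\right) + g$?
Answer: $12875$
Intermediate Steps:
$l{\left(g \right)} = g + 2 g^{2}$ ($l{\left(g \right)} = \left(g^{2} + g^{2}\right) + g = 2 g^{2} + g = g + 2 g^{2}$)
$\left(\left(87 \cdot 81 + \left(-31 + 21\right)\right) + \left(-45 + Y{\left(9 \right)}\right) l{\left(7 \right)}\right) + 9618 = \left(\left(87 \cdot 81 + \left(-31 + 21\right)\right) + \left(-45 + 9\right) 7 \left(1 + 2 \cdot 7\right)\right) + 9618 = \left(\left(7047 - 10\right) - 36 \cdot 7 \left(1 + 14\right)\right) + 9618 = \left(7037 - 36 \cdot 7 \cdot 15\right) + 9618 = \left(7037 - 3780\right) + 9618 = 3257 + 9618 = 12875$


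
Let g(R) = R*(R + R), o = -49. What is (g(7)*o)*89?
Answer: -427378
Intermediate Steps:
g(R) = 2*R² (g(R) = R*(2*R) = 2*R²)
(g(7)*o)*89 = ((2*7²)*(-49))*89 = ((2*49)*(-49))*89 = (98*(-49))*89 = -4802*89 = -427378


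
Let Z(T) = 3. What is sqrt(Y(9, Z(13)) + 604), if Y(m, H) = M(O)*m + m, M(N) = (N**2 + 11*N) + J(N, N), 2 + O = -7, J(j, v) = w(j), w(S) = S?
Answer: sqrt(370) ≈ 19.235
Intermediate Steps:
J(j, v) = j
O = -9 (O = -2 - 7 = -9)
M(N) = N**2 + 12*N (M(N) = (N**2 + 11*N) + N = N**2 + 12*N)
Y(m, H) = -26*m (Y(m, H) = (-9*(12 - 9))*m + m = (-9*3)*m + m = -27*m + m = -26*m)
sqrt(Y(9, Z(13)) + 604) = sqrt(-26*9 + 604) = sqrt(-234 + 604) = sqrt(370)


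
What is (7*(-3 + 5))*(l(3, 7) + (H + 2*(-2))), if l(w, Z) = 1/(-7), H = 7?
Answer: 40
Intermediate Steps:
l(w, Z) = -⅐ (l(w, Z) = 1*(-⅐) = -⅐)
(7*(-3 + 5))*(l(3, 7) + (H + 2*(-2))) = (7*(-3 + 5))*(-⅐ + (7 + 2*(-2))) = (7*2)*(-⅐ + (7 - 4)) = 14*(-⅐ + 3) = 14*(20/7) = 40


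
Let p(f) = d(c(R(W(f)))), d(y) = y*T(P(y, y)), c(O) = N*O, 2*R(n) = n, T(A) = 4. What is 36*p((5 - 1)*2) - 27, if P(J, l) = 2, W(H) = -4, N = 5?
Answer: -1467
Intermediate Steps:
R(n) = n/2
c(O) = 5*O
d(y) = 4*y (d(y) = y*4 = 4*y)
p(f) = -40 (p(f) = 4*(5*((½)*(-4))) = 4*(5*(-2)) = 4*(-10) = -40)
36*p((5 - 1)*2) - 27 = 36*(-40) - 27 = -1440 - 27 = -1467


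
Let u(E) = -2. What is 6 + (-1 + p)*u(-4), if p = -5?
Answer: 18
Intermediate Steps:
6 + (-1 + p)*u(-4) = 6 + (-1 - 5)*(-2) = 6 - 6*(-2) = 6 + 12 = 18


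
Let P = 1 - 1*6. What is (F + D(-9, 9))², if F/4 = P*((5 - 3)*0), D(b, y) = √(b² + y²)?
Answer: 162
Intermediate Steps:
P = -5 (P = 1 - 6 = -5)
F = 0 (F = 4*(-5*(5 - 3)*0) = 4*(-10*0) = 4*(-5*0) = 4*0 = 0)
(F + D(-9, 9))² = (0 + √((-9)² + 9²))² = (0 + √(81 + 81))² = (0 + √162)² = (0 + 9*√2)² = (9*√2)² = 162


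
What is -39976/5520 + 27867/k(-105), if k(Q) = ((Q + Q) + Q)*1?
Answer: -22013/230 ≈ -95.709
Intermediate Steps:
k(Q) = 3*Q (k(Q) = (2*Q + Q)*1 = (3*Q)*1 = 3*Q)
-39976/5520 + 27867/k(-105) = -39976/5520 + 27867/((3*(-105))) = -39976*1/5520 + 27867/(-315) = -4997/690 + 27867*(-1/315) = -4997/690 - 1327/15 = -22013/230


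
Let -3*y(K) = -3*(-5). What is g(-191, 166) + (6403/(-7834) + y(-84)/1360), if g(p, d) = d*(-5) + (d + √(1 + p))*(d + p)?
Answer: -5306686245/1065424 - 25*I*√190 ≈ -4980.8 - 344.6*I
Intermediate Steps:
y(K) = -5 (y(K) = -(-1)*(-5) = -⅓*15 = -5)
g(p, d) = -5*d + (d + p)*(d + √(1 + p))
g(-191, 166) + (6403/(-7834) + y(-84)/1360) = (166² - 5*166 + 166*(-191) + 166*√(1 - 191) - 191*√(1 - 191)) + (6403/(-7834) - 5/1360) = (27556 - 830 - 31706 + 166*√(-190) - 191*I*√190) + (6403*(-1/7834) - 5*1/1360) = (27556 - 830 - 31706 + 166*(I*√190) - 191*I*√190) + (-6403/7834 - 1/272) = (27556 - 830 - 31706 + 166*I*√190 - 191*I*√190) - 874725/1065424 = (-4980 - 25*I*√190) - 874725/1065424 = -5306686245/1065424 - 25*I*√190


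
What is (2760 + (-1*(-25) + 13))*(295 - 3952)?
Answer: -10232286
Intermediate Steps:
(2760 + (-1*(-25) + 13))*(295 - 3952) = (2760 + (25 + 13))*(-3657) = (2760 + 38)*(-3657) = 2798*(-3657) = -10232286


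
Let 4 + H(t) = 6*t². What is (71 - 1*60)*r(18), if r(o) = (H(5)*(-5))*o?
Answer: -144540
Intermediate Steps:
H(t) = -4 + 6*t²
r(o) = -730*o (r(o) = ((-4 + 6*5²)*(-5))*o = ((-4 + 6*25)*(-5))*o = ((-4 + 150)*(-5))*o = (146*(-5))*o = -730*o)
(71 - 1*60)*r(18) = (71 - 1*60)*(-730*18) = (71 - 60)*(-13140) = 11*(-13140) = -144540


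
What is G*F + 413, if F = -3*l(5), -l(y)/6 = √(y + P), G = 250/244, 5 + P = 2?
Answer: 413 + 1125*√2/61 ≈ 439.08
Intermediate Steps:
P = -3 (P = -5 + 2 = -3)
G = 125/122 (G = 250*(1/244) = 125/122 ≈ 1.0246)
l(y) = -6*√(-3 + y) (l(y) = -6*√(y - 3) = -6*√(-3 + y))
F = 18*√2 (F = -(-18)*√(-3 + 5) = -(-18)*√2 = 18*√2 ≈ 25.456)
G*F + 413 = 125*(18*√2)/122 + 413 = 1125*√2/61 + 413 = 413 + 1125*√2/61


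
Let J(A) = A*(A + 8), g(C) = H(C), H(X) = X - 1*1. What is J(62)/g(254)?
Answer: 4340/253 ≈ 17.154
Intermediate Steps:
H(X) = -1 + X (H(X) = X - 1 = -1 + X)
g(C) = -1 + C
J(A) = A*(8 + A)
J(62)/g(254) = (62*(8 + 62))/(-1 + 254) = (62*70)/253 = 4340*(1/253) = 4340/253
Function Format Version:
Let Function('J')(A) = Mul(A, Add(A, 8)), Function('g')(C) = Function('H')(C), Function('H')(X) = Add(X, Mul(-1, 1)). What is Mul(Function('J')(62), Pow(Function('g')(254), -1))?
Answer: Rational(4340, 253) ≈ 17.154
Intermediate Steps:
Function('H')(X) = Add(-1, X) (Function('H')(X) = Add(X, -1) = Add(-1, X))
Function('g')(C) = Add(-1, C)
Function('J')(A) = Mul(A, Add(8, A))
Mul(Function('J')(62), Pow(Function('g')(254), -1)) = Mul(Mul(62, Add(8, 62)), Pow(Add(-1, 254), -1)) = Mul(Mul(62, 70), Pow(253, -1)) = Mul(4340, Rational(1, 253)) = Rational(4340, 253)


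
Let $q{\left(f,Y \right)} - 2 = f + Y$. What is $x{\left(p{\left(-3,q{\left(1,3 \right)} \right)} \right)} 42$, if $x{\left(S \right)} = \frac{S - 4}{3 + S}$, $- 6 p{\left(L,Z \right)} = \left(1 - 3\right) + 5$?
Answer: $- \frac{378}{5} \approx -75.6$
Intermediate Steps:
$q{\left(f,Y \right)} = 2 + Y + f$ ($q{\left(f,Y \right)} = 2 + \left(f + Y\right) = 2 + \left(Y + f\right) = 2 + Y + f$)
$p{\left(L,Z \right)} = - \frac{1}{2}$ ($p{\left(L,Z \right)} = - \frac{\left(1 - 3\right) + 5}{6} = - \frac{-2 + 5}{6} = \left(- \frac{1}{6}\right) 3 = - \frac{1}{2}$)
$x{\left(S \right)} = \frac{-4 + S}{3 + S}$
$x{\left(p{\left(-3,q{\left(1,3 \right)} \right)} \right)} 42 = \frac{-4 - \frac{1}{2}}{3 - \frac{1}{2}} \cdot 42 = \frac{1}{\frac{5}{2}} \left(- \frac{9}{2}\right) 42 = \frac{2}{5} \left(- \frac{9}{2}\right) 42 = \left(- \frac{9}{5}\right) 42 = - \frac{378}{5}$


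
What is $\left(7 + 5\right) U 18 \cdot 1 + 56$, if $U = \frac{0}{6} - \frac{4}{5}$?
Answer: $- \frac{584}{5} \approx -116.8$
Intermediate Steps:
$U = - \frac{4}{5}$ ($U = 0 \cdot \frac{1}{6} - \frac{4}{5} = 0 - \frac{4}{5} = - \frac{4}{5} \approx -0.8$)
$\left(7 + 5\right) U 18 \cdot 1 + 56 = \left(7 + 5\right) \left(- \frac{4}{5}\right) 18 \cdot 1 + 56 = 12 \left(- \frac{4}{5}\right) 18 + 56 = \left(- \frac{48}{5}\right) 18 + 56 = - \frac{864}{5} + 56 = - \frac{584}{5}$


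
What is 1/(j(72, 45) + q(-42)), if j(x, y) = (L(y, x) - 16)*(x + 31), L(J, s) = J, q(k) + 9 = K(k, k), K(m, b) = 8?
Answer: 1/2986 ≈ 0.00033490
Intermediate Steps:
q(k) = -1 (q(k) = -9 + 8 = -1)
j(x, y) = (-16 + y)*(31 + x) (j(x, y) = (y - 16)*(x + 31) = (-16 + y)*(31 + x))
1/(j(72, 45) + q(-42)) = 1/((-496 - 16*72 + 31*45 + 72*45) - 1) = 1/((-496 - 1152 + 1395 + 3240) - 1) = 1/(2987 - 1) = 1/2986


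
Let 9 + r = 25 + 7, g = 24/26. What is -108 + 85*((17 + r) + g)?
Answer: 43816/13 ≈ 3370.5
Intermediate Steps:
g = 12/13 (g = 24*(1/26) = 12/13 ≈ 0.92308)
r = 23 (r = -9 + (25 + 7) = -9 + 32 = 23)
-108 + 85*((17 + r) + g) = -108 + 85*((17 + 23) + 12/13) = -108 + 85*(40 + 12/13) = -108 + 85*(532/13) = -108 + 45220/13 = 43816/13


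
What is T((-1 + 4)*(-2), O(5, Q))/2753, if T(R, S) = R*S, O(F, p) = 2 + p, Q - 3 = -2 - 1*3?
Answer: 0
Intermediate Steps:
Q = -2 (Q = 3 + (-2 - 1*3) = 3 + (-2 - 3) = 3 - 5 = -2)
T((-1 + 4)*(-2), O(5, Q))/2753 = (((-1 + 4)*(-2))*(2 - 2))/2753 = ((3*(-2))*0)*(1/2753) = -6*0*(1/2753) = 0*(1/2753) = 0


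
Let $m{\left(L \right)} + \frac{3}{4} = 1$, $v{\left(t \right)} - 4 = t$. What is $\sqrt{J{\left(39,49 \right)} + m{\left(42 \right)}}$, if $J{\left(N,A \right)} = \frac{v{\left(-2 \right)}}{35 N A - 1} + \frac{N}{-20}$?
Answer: $\frac{i \sqrt{11882444230}}{83605} \approx 1.3038 i$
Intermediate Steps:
$v{\left(t \right)} = 4 + t$
$m{\left(L \right)} = \frac{1}{4}$ ($m{\left(L \right)} = - \frac{3}{4} + 1 = \frac{1}{4}$)
$J{\left(N,A \right)} = \frac{2}{-1 + 35 A N} - \frac{N}{20}$ ($J{\left(N,A \right)} = \frac{4 - 2}{35 N A - 1} + \frac{N}{-20} = \frac{2}{35 A N - 1} + N \left(- \frac{1}{20}\right) = \frac{2}{-1 + 35 A N} - \frac{N}{20}$)
$\sqrt{J{\left(39,49 \right)} + m{\left(42 \right)}} = \sqrt{\frac{40 + 39 - 1715 \cdot 39^{2}}{20 \left(-1 + 35 \cdot 49 \cdot 39\right)} + \frac{1}{4}} = \sqrt{\frac{40 + 39 - 1715 \cdot 1521}{20 \left(-1 + 66885\right)} + \frac{1}{4}} = \sqrt{\frac{40 + 39 - 2608515}{20 \cdot 66884} + \frac{1}{4}} = \sqrt{\frac{1}{20} \cdot \frac{1}{66884} \left(-2608436\right) + \frac{1}{4}} = \sqrt{- \frac{652109}{334420} + \frac{1}{4}} = \sqrt{- \frac{142126}{83605}} = \frac{i \sqrt{11882444230}}{83605}$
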